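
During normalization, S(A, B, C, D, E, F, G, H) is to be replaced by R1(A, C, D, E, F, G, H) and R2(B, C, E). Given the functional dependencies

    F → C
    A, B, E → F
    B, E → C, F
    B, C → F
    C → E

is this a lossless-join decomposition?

Common attributes: R1 ∩ R2 = {C, E}.
No dependency enlarges {C, E}, so (C, E)⁺ = {C, E}.
The closure contains neither all of R1 = {A, C, D, E, F, G, H} nor all of R2 = {B, C, E}, so the common attributes are not a superkey of either fragment. The join is lossy.

No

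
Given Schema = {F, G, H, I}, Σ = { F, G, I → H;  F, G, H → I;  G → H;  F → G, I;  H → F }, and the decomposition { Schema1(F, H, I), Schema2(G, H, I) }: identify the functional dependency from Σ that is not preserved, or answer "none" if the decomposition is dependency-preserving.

none

F, G, I → H: restricted closure across fragments reaches H.
F, G, H → I: restricted closure across fragments reaches I.
G → H lies within Schema2.
F → G, I: restricted closure across fragments reaches G, I.
H → F lies within Schema1.
Every dependency is enforceable on the fragments, so the decomposition is dependency-preserving.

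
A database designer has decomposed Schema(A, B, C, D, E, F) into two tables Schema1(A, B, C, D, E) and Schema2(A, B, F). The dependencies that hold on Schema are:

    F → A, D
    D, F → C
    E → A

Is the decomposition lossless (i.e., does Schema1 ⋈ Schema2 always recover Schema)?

Common attributes: Schema1 ∩ Schema2 = {A, B}.
No dependency enlarges {A, B}, so (A, B)⁺ = {A, B}.
The closure contains neither all of Schema1 = {A, B, C, D, E} nor all of Schema2 = {A, B, F}, so the common attributes are not a superkey of either fragment. The join is lossy.

No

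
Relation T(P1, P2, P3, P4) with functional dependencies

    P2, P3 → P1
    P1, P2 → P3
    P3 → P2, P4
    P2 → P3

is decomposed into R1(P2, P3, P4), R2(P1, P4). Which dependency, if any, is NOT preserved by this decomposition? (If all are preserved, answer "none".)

Check P2, P3 → P1: no single fragment contains all of {P1, P2, P3}, and the restricted closure of {P2, P3} across the fragments never reaches {P1}.
P1, P2 → P3 is preserved.
P3 → P2, P4 is preserved.
P2 → P3 is preserved.

P2, P3 → P1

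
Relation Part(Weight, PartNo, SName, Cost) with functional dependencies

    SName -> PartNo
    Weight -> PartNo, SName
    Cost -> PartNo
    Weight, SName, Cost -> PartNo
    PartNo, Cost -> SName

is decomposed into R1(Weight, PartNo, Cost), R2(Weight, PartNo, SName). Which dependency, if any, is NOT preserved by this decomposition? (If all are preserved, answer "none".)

Check PartNo, Cost → SName: no single fragment contains all of {PartNo, SName, Cost}, and the restricted closure of {PartNo, Cost} across the fragments never reaches {SName}.
SName → PartNo is preserved.
Weight → PartNo, SName is preserved.
Cost → PartNo is preserved.
Weight, SName, Cost → PartNo is preserved.

PartNo, Cost -> SName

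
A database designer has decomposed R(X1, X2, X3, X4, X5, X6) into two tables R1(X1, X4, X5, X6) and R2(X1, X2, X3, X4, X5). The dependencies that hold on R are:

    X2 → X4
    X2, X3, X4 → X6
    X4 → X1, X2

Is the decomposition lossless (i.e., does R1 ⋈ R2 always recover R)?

No

Common attributes: R1 ∩ R2 = {X1, X4, X5}.
Closure of {X1, X4, X5}: X4 → X1, X2 applies, adding X2. So (X1, X4, X5)⁺ = {X1, X2, X4, X5}.
The closure contains neither all of R1 = {X1, X4, X5, X6} nor all of R2 = {X1, X2, X3, X4, X5}, so the common attributes are not a superkey of either fragment. The join is lossy.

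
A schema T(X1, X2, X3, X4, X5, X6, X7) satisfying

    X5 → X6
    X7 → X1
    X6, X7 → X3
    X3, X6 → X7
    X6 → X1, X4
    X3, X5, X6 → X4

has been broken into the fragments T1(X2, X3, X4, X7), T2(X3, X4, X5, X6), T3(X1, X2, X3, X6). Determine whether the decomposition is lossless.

No

Chase test. Columns are X1, X2, X3, X4, X5, X6, X7; row i has aⱼ where attribute j ∈ Ti, else bᵢⱼ.
Initial tableau (one row per fragment):
  row 1: b11 a2 a3 a4 b15 b16 a7
  row 2: b21 b22 a3 a4 a5 a6 b27
  row 3: a1 a2 a3 b34 b35 a6 b37
Rows 2 and 3 agree on X3, X6; apply X3, X6→X7 and equate their X7 entries.
Rows 2 and 3 agree on X6; apply X6→X1, X4 and equate their X1, X4 entries.
No row becomes fully distinguished — the join is lossy.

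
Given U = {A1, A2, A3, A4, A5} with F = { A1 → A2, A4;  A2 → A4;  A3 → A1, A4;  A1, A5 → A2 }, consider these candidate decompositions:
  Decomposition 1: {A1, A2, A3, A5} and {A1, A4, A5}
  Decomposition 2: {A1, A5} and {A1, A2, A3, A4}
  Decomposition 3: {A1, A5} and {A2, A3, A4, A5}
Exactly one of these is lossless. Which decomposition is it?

Decomposition 1

Decomposition 1: common = {A1, A5}, closure = {A1, A2, A4, A5} → lossless.
Decomposition 2: common = {A1}, closure = {A1, A2, A4} → lossy.
Decomposition 3: common = {A5}, closure = {A5} → lossy.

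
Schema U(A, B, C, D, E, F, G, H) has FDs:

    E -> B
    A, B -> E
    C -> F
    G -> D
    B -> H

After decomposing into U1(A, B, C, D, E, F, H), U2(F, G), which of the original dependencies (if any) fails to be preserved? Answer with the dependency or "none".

G -> D

Check G → D: no single fragment contains all of {D, G}, and the restricted closure of {G} across the fragments never reaches {D}.
E → B is preserved.
A, B → E is preserved.
C → F is preserved.
B → H is preserved.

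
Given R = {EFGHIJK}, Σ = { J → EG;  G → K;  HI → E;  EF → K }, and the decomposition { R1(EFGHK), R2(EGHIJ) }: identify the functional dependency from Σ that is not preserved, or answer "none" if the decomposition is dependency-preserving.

J → EG lies within R2.
G → K lies within R1.
HI → E lies within R2.
EF → K lies within R1.
Every dependency is enforceable on the fragments, so the decomposition is dependency-preserving.

none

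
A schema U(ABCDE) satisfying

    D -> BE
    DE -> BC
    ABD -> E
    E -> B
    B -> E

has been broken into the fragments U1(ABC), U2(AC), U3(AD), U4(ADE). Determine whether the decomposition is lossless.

No

Chase test. Columns are ABCDE; row i has aⱼ where attribute j ∈ Ui, else bᵢⱼ.
Initial tableau (one row per fragment):
  row 1: a1 a2 a3 b14 b15
  row 2: a1 b22 a3 b24 b25
  row 3: a1 b32 b33 a4 b35
  row 4: a1 b42 b43 a4 a5
Rows 3 and 4 agree on D; apply D→BE and equate their BE entries.
Rows 3 and 4 agree on DE; apply DE→BC and equate their BC entries.
No row becomes fully distinguished — the join is lossy.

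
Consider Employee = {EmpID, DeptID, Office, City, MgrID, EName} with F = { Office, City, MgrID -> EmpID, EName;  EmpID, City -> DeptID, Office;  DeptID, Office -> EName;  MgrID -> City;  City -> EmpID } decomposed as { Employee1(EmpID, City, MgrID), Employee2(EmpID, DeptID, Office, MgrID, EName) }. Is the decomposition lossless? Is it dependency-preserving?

lossless but not dependency-preserving

Lossless test: (EmpID, MgrID)⁺ = {EmpID, DeptID, Office, City, MgrID, EName}, which contains all of one fragment — lossless.
Dependency preservation: the restricted closure of {EmpID, City} across the fragments never reaches {DeptID, Office}, so EmpID, City → DeptID, Office cannot be enforced without a join — not preserved.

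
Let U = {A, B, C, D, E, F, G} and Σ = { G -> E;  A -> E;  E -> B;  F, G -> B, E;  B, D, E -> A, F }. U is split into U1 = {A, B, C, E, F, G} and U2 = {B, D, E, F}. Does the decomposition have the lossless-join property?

Common attributes: U1 ∩ U2 = {B, E, F}.
No dependency enlarges {B, E, F}, so (B, E, F)⁺ = {B, E, F}.
The closure contains neither all of U1 = {A, B, C, E, F, G} nor all of U2 = {B, D, E, F}, so the common attributes are not a superkey of either fragment. The join is lossy.

No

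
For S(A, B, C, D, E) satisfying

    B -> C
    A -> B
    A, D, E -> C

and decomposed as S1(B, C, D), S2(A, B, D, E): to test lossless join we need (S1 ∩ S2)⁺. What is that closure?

B, C, D

S1 ∩ S2 = {B, D}.
B → C applies, adding C
Closure: {B, C, D}.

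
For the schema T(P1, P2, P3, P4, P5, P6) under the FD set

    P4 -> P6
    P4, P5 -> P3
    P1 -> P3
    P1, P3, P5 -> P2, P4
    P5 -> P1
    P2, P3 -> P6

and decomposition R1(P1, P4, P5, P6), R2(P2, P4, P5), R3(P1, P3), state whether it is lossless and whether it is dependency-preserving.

Lossless test (chase): Rows 1 and 2 agree on P4; apply P4→P6 and equate their P6 entries. Rows 1 and 2 agree on P4, P5; apply P4, P5→P3 and equate their P3 entries. Rows 1 and 3 agree on P1; apply P1→P3 and equate their P3 entries. Rows 1 and 2 agree on P5; apply P5→P1 and equate their P1 entries. Rows 1 and 2 agree on P1, P3, P5; apply P1, P3, P5→P2, P4 and equate their P2, P4 entries. Row 1 is now all distinguished symbols — the join is lossless.
Dependency preservation: the restricted closure of {P2, P3} across the fragments never reaches {P6}, so P2, P3 → P6 cannot be enforced without a join — not preserved.

lossless but not dependency-preserving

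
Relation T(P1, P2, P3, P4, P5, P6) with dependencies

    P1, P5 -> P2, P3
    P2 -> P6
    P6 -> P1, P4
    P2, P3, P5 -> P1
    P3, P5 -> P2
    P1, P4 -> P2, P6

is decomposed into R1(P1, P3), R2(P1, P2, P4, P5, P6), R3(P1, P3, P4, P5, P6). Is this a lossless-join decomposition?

Yes

Chase test. Columns are P1, P2, P3, P4, P5, P6; row i has aⱼ where attribute j ∈ Ri, else bᵢⱼ.
Initial tableau (one row per fragment):
  row 1: a1 b12 a3 b14 b15 b16
  row 2: a1 a2 b23 a4 a5 a6
  row 3: a1 b32 a3 a4 a5 a6
Rows 2 and 3 agree on P1, P5; apply P1, P5→P2, P3 and equate their P2, P3 entries.
Row 2 is now all distinguished symbols — the join is lossless.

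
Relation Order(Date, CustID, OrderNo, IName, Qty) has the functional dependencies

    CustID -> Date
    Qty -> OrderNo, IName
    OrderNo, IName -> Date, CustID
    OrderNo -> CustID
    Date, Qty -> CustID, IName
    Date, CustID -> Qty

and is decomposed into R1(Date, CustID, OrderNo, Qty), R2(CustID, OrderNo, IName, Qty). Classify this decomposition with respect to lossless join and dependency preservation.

Lossless test: (CustID, OrderNo, Qty)⁺ = {Date, CustID, OrderNo, IName, Qty}, which contains all of one fragment — lossless.
Dependency preservation: OrderNo, IName → Date, CustID; Date, Qty → CustID, IName are not contained in any single fragment, but the restricted closure of each left-hand side across the fragments still reaches the right-hand side; the remaining FDs each lie inside some fragment. All dependencies are preserved.

lossless and dependency-preserving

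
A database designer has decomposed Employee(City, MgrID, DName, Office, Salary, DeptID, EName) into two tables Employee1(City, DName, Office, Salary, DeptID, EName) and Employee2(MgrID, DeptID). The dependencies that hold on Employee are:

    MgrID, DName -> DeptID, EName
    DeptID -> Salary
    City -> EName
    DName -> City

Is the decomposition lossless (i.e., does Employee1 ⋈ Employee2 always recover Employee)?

No

Common attributes: Employee1 ∩ Employee2 = {DeptID}.
Closure of {DeptID}: DeptID → Salary applies, adding Salary. So (DeptID)⁺ = {Salary, DeptID}.
The closure contains neither all of Employee1 = {City, DName, Office, Salary, DeptID, EName} nor all of Employee2 = {MgrID, DeptID}, so the common attributes are not a superkey of either fragment. The join is lossy.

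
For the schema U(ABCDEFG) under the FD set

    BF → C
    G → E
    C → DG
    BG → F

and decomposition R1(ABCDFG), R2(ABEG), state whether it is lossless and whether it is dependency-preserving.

Lossless test: (ABG)⁺ = {ABCDEFG}, which contains all of one fragment — lossless.
Dependency preservation: every FD's attributes lie within a single fragment, so each can be enforced locally — preserved.

lossless and dependency-preserving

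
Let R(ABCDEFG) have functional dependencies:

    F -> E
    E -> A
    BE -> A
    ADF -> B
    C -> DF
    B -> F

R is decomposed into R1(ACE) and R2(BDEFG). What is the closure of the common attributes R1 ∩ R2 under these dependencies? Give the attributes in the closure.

R1 ∩ R2 = {E}.
E → A applies, adding A
Closure: {AE}.

AE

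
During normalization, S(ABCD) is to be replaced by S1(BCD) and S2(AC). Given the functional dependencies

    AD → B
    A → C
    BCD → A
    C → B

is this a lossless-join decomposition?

Common attributes: S1 ∩ S2 = {C}.
Closure of {C}: C → B applies, adding B. So (C)⁺ = {BC}.
The closure contains neither all of S1 = {BCD} nor all of S2 = {AC}, so the common attributes are not a superkey of either fragment. The join is lossy.

No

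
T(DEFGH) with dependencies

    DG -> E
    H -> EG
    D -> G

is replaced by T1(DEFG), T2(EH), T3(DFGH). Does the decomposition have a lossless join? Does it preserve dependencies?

lossless and dependency-preserving

Lossless test (chase): Rows 1 and 3 agree on DG; apply DG→E and equate their E entries. Rows 2 and 3 agree on H; apply H→EG and equate their EG entries. Row 3 is now all distinguished symbols — the join is lossless.
Dependency preservation: H → EG is not contained in any single fragment, but the restricted closure of its left-hand side across the fragments still reaches the right-hand side; the remaining FDs each lie inside some fragment. All dependencies are preserved.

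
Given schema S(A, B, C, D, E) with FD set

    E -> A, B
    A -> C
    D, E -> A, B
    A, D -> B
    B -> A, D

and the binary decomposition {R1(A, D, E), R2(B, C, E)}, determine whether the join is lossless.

Common attributes: R1 ∩ R2 = {E}.
Closure of {E}: E → A, B applies, adding A, B; A → C applies, adding C; B → A, D applies, adding D. So (E)⁺ = {A, B, C, D, E}.
This closure contains every attribute of R1, so R1 ∩ R2 → R1. The join is lossless.

Yes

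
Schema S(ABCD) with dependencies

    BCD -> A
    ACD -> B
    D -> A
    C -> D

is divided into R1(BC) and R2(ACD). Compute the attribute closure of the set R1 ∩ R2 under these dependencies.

ABCD

R1 ∩ R2 = {C}.
C → D applies, adding D
D → A applies, adding A
ACD → B applies, adding B
Closure: {ABCD}.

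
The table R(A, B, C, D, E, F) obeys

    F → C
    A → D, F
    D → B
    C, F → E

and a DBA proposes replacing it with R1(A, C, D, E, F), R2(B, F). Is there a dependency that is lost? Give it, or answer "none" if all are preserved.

Check D → B: no single fragment contains all of {B, D}, and the restricted closure of {D} across the fragments never reaches {B}.
F → C is preserved.
A → D, F is preserved.
C, F → E is preserved.

D → B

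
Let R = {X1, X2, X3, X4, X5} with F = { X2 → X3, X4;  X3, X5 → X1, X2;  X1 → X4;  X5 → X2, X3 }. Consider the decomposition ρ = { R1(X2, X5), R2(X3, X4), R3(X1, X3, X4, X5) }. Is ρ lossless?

Chase test. Columns are X1, X2, X3, X4, X5; row i has aⱼ where attribute j ∈ Ri, else bᵢⱼ.
Initial tableau (one row per fragment):
  row 1: b11 a2 b13 b14 a5
  row 2: b21 b22 a3 a4 b25
  row 3: a1 b32 a3 a4 a5
Rows 1 and 3 agree on X5; apply X5→X2, X3 and equate their X2, X3 entries.
Rows 1 and 3 agree on X2; apply X2→X3, X4 and equate their X3, X4 entries.
Rows 1 and 3 agree on X3, X5; apply X3, X5→X1, X2 and equate their X1, X2 entries.
Row 1 is now all distinguished symbols — the join is lossless.

Yes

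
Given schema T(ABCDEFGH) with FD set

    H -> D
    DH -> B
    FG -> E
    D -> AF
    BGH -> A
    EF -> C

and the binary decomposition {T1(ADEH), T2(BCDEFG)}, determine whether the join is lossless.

Common attributes: T1 ∩ T2 = {DE}.
Closure of {DE}: D → AF applies, adding AF; EF → C applies, adding C. So (DE)⁺ = {ACDEF}.
The closure contains neither all of T1 = {ADEH} nor all of T2 = {BCDEFG}, so the common attributes are not a superkey of either fragment. The join is lossy.

No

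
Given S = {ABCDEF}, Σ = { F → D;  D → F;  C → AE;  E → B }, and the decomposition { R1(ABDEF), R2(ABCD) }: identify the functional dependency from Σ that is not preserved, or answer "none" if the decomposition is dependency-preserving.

C → AE

Check C → AE: no single fragment contains all of {ACE}, and the restricted closure of {C} across the fragments never reaches {AE}.
F → D is preserved.
D → F is preserved.
E → B is preserved.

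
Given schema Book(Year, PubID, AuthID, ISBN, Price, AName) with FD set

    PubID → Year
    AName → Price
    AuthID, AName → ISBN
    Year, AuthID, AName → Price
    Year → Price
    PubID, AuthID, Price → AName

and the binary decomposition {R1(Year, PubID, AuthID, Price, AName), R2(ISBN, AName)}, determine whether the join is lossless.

No

Common attributes: R1 ∩ R2 = {AName}.
Closure of {AName}: AName → Price applies, adding Price. So (AName)⁺ = {Price, AName}.
The closure contains neither all of R1 = {Year, PubID, AuthID, Price, AName} nor all of R2 = {ISBN, AName}, so the common attributes are not a superkey of either fragment. The join is lossy.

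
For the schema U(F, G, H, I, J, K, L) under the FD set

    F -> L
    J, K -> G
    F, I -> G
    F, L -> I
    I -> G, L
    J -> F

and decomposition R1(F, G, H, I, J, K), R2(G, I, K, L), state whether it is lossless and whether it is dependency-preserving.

Lossless test: (G, I, K)⁺ = {G, I, K, L}, which contains all of one fragment — lossless.
Dependency preservation: F → L; F, L → I are not contained in any single fragment, but the restricted closure of each left-hand side across the fragments still reaches the right-hand side; the remaining FDs each lie inside some fragment. All dependencies are preserved.

lossless and dependency-preserving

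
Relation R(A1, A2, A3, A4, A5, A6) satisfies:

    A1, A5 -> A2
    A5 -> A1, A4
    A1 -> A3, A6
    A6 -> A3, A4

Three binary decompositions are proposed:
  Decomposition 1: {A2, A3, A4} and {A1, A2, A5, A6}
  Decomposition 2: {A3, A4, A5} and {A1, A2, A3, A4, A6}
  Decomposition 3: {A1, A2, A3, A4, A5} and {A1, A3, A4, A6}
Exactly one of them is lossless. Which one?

Decomposition 3

Decomposition 1: common = {A2}, closure = {A2} → lossy.
Decomposition 2: common = {A3, A4}, closure = {A3, A4} → lossy.
Decomposition 3: common = {A1, A3, A4}, closure = {A1, A3, A4, A6} → lossless.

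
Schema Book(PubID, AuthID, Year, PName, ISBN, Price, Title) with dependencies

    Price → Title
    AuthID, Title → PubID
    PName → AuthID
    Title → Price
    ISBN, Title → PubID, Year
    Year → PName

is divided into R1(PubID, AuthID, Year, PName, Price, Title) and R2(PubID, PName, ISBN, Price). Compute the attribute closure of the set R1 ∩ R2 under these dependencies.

PubID, AuthID, PName, Price, Title

R1 ∩ R2 = {PubID, PName, Price}.
Price → Title applies, adding Title
PName → AuthID applies, adding AuthID
Closure: {PubID, AuthID, PName, Price, Title}.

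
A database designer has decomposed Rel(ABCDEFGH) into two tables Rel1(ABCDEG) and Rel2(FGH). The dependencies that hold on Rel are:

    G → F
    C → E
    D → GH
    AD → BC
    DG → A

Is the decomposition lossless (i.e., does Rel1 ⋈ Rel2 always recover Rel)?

No

Common attributes: Rel1 ∩ Rel2 = {G}.
Closure of {G}: G → F applies, adding F. So (G)⁺ = {FG}.
The closure contains neither all of Rel1 = {ABCDEG} nor all of Rel2 = {FGH}, so the common attributes are not a superkey of either fragment. The join is lossy.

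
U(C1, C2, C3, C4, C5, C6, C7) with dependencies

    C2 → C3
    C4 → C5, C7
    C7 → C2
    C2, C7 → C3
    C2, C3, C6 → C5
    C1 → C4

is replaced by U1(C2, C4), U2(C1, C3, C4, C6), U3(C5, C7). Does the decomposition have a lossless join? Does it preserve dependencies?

Lossless test (chase): Rows 1 and 2 agree on C4; apply C4→C5, C7 and equate their C5, C7 entries. Rows 1 and 2 agree on C7; apply C7→C2 and equate their C2 entries. Rows 1 and 2 agree on C2, C7; apply C2, C7→C3 and equate their C3 entries. No row becomes fully distinguished — the join is lossy.
Dependency preservation: the restricted closure of {C2} across the fragments never reaches {C3}, so C2 → C3 cannot be enforced without a join — not preserved.

lossy and not dependency-preserving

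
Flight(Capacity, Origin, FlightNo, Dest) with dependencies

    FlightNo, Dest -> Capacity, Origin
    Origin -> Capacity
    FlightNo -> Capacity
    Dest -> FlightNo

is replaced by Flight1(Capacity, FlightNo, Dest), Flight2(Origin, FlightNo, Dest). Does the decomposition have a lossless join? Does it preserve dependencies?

lossless but not dependency-preserving

Lossless test: (FlightNo, Dest)⁺ = {Capacity, Origin, FlightNo, Dest}, which contains all of one fragment — lossless.
Dependency preservation: the restricted closure of {Origin} across the fragments never reaches {Capacity}, so Origin → Capacity cannot be enforced without a join — not preserved.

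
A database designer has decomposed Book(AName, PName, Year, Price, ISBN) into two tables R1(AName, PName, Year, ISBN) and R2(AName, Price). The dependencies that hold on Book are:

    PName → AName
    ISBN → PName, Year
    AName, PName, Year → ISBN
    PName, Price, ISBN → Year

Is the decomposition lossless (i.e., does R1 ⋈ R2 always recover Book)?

Common attributes: R1 ∩ R2 = {AName}.
No dependency enlarges {AName}, so (AName)⁺ = {AName}.
The closure contains neither all of R1 = {AName, PName, Year, ISBN} nor all of R2 = {AName, Price}, so the common attributes are not a superkey of either fragment. The join is lossy.

No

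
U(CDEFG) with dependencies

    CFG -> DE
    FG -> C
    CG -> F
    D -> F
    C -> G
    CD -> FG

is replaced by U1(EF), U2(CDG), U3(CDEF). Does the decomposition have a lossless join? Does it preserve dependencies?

lossless but not dependency-preserving

Lossless test (chase): Rows 2 and 3 agree on D; apply D→F and equate their F entries. Rows 2 and 3 agree on C; apply C→G and equate their G entries. Rows 2 and 3 agree on CFG; apply CFG→DE and equate their DE entries. Row 2 is now all distinguished symbols — the join is lossless.
Dependency preservation: the restricted closure of {FG} across the fragments never reaches {C}, so FG → C cannot be enforced without a join — not preserved.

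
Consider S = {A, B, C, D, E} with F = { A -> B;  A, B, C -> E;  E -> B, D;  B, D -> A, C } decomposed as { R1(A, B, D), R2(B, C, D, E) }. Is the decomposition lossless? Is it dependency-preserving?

Lossless test: (B, D)⁺ = {A, B, C, D, E}, which contains all of one fragment — lossless.
Dependency preservation: the restricted closure of {A, B, C} across the fragments never reaches {E}, so A, B, C → E cannot be enforced without a join — not preserved.

lossless but not dependency-preserving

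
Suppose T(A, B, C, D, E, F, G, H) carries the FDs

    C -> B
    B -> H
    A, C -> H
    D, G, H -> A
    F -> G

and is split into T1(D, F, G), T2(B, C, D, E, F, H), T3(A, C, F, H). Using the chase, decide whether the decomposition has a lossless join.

No

Chase test. Columns are A, B, C, D, E, F, G, H; row i has aⱼ where attribute j ∈ Ti, else bᵢⱼ.
Initial tableau (one row per fragment):
  row 1: b11 b12 b13 a4 b15 a6 a7 b18
  row 2: b21 a2 a3 a4 a5 a6 b27 a8
  row 3: a1 b32 a3 b34 b35 a6 b37 a8
Rows 2 and 3 agree on C; apply C→B and equate their B entries.
Rows 1 and 2 agree on F; apply F→G and equate their G entries.
Rows 1 and 3 agree on F; apply F→G and equate their G entries.
No row becomes fully distinguished — the join is lossy.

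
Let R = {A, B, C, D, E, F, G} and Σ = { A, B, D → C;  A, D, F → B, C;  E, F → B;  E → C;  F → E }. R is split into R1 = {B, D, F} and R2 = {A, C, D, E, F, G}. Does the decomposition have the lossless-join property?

Common attributes: R1 ∩ R2 = {D, F}.
Closure of {D, F}: F → E applies, adding E; E, F → B applies, adding B; E → C applies, adding C. So (D, F)⁺ = {B, C, D, E, F}.
This closure contains every attribute of R1, so R1 ∩ R2 → R1. The join is lossless.

Yes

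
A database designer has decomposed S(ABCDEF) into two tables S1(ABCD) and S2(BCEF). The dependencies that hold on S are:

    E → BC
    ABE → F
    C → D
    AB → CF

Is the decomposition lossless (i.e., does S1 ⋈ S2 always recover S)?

Common attributes: S1 ∩ S2 = {BC}.
Closure of {BC}: C → D applies, adding D. So (BC)⁺ = {BCD}.
The closure contains neither all of S1 = {ABCD} nor all of S2 = {BCEF}, so the common attributes are not a superkey of either fragment. The join is lossy.

No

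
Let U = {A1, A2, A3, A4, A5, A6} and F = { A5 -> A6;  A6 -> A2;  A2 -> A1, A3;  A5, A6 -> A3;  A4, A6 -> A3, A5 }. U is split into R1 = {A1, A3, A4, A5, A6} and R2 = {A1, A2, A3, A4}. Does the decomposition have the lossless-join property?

Common attributes: R1 ∩ R2 = {A1, A3, A4}.
No dependency enlarges {A1, A3, A4}, so (A1, A3, A4)⁺ = {A1, A3, A4}.
The closure contains neither all of R1 = {A1, A3, A4, A5, A6} nor all of R2 = {A1, A2, A3, A4}, so the common attributes are not a superkey of either fragment. The join is lossy.

No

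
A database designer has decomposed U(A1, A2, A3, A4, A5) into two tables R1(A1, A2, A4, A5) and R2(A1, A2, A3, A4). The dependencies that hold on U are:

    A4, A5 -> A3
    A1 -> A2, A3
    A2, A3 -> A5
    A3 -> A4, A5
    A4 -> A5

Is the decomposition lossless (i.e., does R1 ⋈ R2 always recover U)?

Yes

Common attributes: R1 ∩ R2 = {A1, A2, A4}.
Closure of {A1, A2, A4}: A1 → A2, A3 applies, adding A3; A2, A3 → A5 applies, adding A5. So (A1, A2, A4)⁺ = {A1, A2, A3, A4, A5}.
This closure contains every attribute of R1, so R1 ∩ R2 → R1. The join is lossless.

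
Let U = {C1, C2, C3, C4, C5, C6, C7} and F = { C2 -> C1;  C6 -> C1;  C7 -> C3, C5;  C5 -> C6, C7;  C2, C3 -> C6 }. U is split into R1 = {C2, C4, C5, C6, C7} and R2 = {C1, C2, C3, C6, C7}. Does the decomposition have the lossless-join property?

Yes

Common attributes: R1 ∩ R2 = {C2, C6, C7}.
Closure of {C2, C6, C7}: C2 → C1 applies, adding C1; C7 → C3, C5 applies, adding C3, C5. So (C2, C6, C7)⁺ = {C1, C2, C3, C5, C6, C7}.
This closure contains every attribute of R2, so R1 ∩ R2 → R2. The join is lossless.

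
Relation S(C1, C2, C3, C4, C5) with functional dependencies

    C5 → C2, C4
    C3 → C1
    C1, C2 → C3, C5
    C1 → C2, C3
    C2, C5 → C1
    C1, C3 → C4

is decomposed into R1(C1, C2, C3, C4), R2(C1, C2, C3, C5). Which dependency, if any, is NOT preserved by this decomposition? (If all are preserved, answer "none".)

none

C5 → C2, C4: restricted closure across fragments reaches C2, C4.
C3 → C1 lies within R1.
C1, C2 → C3, C5 lies within R2.
C1 → C2, C3 lies within R1.
C2, C5 → C1 lies within R2.
C1, C3 → C4 lies within R1.
Every dependency is enforceable on the fragments, so the decomposition is dependency-preserving.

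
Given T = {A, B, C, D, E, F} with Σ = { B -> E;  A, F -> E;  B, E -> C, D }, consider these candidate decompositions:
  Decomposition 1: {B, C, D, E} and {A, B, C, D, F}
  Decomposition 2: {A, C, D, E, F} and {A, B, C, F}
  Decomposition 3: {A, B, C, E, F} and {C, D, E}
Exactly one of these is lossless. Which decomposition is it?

Decomposition 1: common = {B, C, D}, closure = {B, C, D, E} → lossless.
Decomposition 2: common = {A, C, F}, closure = {A, C, E, F} → lossy.
Decomposition 3: common = {C, E}, closure = {C, E} → lossy.

Decomposition 1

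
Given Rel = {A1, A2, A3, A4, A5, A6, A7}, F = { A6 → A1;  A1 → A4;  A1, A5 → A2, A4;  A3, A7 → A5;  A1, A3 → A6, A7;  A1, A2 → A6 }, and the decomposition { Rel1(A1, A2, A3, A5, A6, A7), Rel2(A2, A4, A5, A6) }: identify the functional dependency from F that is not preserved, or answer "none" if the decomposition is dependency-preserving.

Check A1 → A4: no single fragment contains all of {A1, A4}, and the restricted closure of {A1} across the fragments never reaches {A4}.
A6 → A1 is preserved.
A1, A5 → A2, A4 is preserved.
A3, A7 → A5 is preserved.
A1, A3 → A6, A7 is preserved.
A1, A2 → A6 is preserved.

A1 → A4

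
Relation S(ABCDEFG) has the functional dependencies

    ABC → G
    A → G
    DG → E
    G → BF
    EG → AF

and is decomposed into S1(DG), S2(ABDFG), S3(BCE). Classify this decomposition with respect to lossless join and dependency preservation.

lossy and not dependency-preserving

Lossless test (chase): Rows 1 and 2 agree on DG; apply DG→E and equate their E entries. Rows 1 and 2 agree on G; apply G→BF and equate their BF entries. Rows 1 and 2 agree on EG; apply EG→AF and equate their AF entries. No row becomes fully distinguished — the join is lossy.
Dependency preservation: the restricted closure of {DG} across the fragments never reaches {E}, so DG → E cannot be enforced without a join — not preserved.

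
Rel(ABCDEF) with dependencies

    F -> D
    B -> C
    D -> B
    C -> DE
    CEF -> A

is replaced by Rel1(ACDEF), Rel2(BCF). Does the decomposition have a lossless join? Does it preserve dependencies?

Lossless test: (CF)⁺ = {ABCDEF}, which contains all of one fragment — lossless.
Dependency preservation: D → B is not contained in any single fragment, but the restricted closure of its left-hand side across the fragments still reaches the right-hand side; the remaining FDs each lie inside some fragment. All dependencies are preserved.

lossless and dependency-preserving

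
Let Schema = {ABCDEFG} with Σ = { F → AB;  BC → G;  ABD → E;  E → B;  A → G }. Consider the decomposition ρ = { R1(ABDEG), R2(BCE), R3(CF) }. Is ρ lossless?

Chase test. Columns are ABCDEFG; row i has aⱼ where attribute j ∈ Ri, else bᵢⱼ.
Initial tableau (one row per fragment):
  row 1: a1 a2 b13 a4 a5 b16 a7
  row 2: b21 a2 a3 b24 a5 b26 b27
  row 3: b31 b32 a3 b34 b35 a6 b37
No row becomes fully distinguished — the join is lossy.

No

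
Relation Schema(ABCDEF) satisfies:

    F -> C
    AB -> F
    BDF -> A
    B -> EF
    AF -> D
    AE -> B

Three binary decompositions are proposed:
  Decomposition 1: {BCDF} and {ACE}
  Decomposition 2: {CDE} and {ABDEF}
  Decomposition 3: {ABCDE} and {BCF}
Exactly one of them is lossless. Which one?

Decomposition 3

Decomposition 1: common = {C}, closure = {C} → lossy.
Decomposition 2: common = {DE}, closure = {DE} → lossy.
Decomposition 3: common = {BC}, closure = {BCEF} → lossless.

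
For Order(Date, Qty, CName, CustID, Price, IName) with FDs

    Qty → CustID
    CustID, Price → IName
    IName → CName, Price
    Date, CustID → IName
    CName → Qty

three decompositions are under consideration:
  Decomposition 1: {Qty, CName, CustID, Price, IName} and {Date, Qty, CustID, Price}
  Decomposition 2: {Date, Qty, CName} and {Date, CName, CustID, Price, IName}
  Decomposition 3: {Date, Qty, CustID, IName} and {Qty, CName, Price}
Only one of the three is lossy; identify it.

Decomposition 1: common = {Qty, CustID, Price}, closure = {Qty, CName, CustID, Price, IName} → lossless.
Decomposition 2: common = {Date, CName}, closure = {Date, Qty, CName, CustID, Price, IName} → lossless.
Decomposition 3: common = {Qty}, closure = {Qty, CustID} → lossy.

Decomposition 3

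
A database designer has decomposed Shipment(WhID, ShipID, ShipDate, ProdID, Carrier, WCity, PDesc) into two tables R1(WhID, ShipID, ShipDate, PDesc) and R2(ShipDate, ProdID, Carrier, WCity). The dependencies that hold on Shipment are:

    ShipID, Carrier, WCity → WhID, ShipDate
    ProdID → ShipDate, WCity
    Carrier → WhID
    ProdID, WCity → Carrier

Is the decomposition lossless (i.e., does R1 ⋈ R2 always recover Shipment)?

Common attributes: R1 ∩ R2 = {ShipDate}.
No dependency enlarges {ShipDate}, so (ShipDate)⁺ = {ShipDate}.
The closure contains neither all of R1 = {WhID, ShipID, ShipDate, PDesc} nor all of R2 = {ShipDate, ProdID, Carrier, WCity}, so the common attributes are not a superkey of either fragment. The join is lossy.

No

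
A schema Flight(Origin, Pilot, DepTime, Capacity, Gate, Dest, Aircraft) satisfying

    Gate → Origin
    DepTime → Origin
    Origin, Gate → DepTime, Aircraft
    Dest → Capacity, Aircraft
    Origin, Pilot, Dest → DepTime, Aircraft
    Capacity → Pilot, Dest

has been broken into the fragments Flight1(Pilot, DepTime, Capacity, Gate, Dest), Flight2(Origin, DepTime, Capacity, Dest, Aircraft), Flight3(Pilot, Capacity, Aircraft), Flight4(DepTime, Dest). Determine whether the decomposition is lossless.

Chase test. Columns are Origin, Pilot, DepTime, Capacity, Gate, Dest, Aircraft; row i has aⱼ where attribute j ∈ Flighti, else bᵢⱼ.
Initial tableau (one row per fragment):
  row 1: b11 a2 a3 a4 a5 a6 b17
  row 2: a1 b22 a3 a4 b25 a6 a7
  row 3: b31 a2 b33 a4 b35 b36 a7
  row 4: b41 b42 a3 b44 b45 a6 b47
Rows 1 and 2 agree on DepTime; apply DepTime→Origin and equate their Origin entries.
Rows 1 and 4 agree on DepTime; apply DepTime→Origin and equate their Origin entries.
Rows 1 and 2 agree on Dest; apply Dest→Capacity, Aircraft and equate their Capacity, Aircraft entries.
Rows 1 and 4 agree on Dest; apply Dest→Capacity, Aircraft and equate their Capacity, Aircraft entries.
Rows 1 and 2 agree on Capacity; apply Capacity→Pilot, Dest and equate their Pilot, Dest entries.
Rows 1 and 3 agree on Capacity; apply Capacity→Pilot, Dest and equate their Pilot, Dest entries.
Rows 1 and 4 agree on Capacity; apply Capacity→Pilot, Dest and equate their Pilot, Dest entries.
Row 1 is now all distinguished symbols — the join is lossless.

Yes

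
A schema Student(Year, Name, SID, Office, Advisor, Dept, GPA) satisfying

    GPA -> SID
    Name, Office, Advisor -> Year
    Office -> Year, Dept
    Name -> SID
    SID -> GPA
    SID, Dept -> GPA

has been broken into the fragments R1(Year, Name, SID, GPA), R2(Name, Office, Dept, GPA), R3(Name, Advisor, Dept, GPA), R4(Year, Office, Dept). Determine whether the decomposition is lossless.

Chase test. Columns are Year, Name, SID, Office, Advisor, Dept, GPA; row i has aⱼ where attribute j ∈ Ri, else bᵢⱼ.
Initial tableau (one row per fragment):
  row 1: a1 a2 a3 b14 b15 b16 a7
  row 2: b21 a2 b23 a4 b25 a6 a7
  row 3: b31 a2 b33 b34 a5 a6 a7
  row 4: a1 b42 b43 a4 b45 a6 b47
Rows 1 and 2 agree on GPA; apply GPA→SID and equate their SID entries.
Rows 1 and 3 agree on GPA; apply GPA→SID and equate their SID entries.
Rows 2 and 4 agree on Office; apply Office→Year, Dept and equate their Year, Dept entries.
No row becomes fully distinguished — the join is lossy.

No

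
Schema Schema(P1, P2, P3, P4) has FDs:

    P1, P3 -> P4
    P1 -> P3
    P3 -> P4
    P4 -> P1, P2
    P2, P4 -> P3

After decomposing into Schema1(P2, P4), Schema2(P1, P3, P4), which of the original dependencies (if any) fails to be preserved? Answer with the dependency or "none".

P1, P3 → P4 lies within Schema2.
P1 → P3 lies within Schema2.
P3 → P4 lies within Schema2.
P4 → P1, P2: restricted closure across fragments reaches P1, P2.
P2, P4 → P3: restricted closure across fragments reaches P3.
Every dependency is enforceable on the fragments, so the decomposition is dependency-preserving.

none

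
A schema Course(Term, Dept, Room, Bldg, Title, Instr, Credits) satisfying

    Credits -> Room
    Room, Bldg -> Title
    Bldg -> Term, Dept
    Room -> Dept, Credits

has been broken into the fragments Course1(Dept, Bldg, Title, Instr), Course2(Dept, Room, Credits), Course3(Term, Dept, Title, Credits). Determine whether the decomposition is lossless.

No

Chase test. Columns are Term, Dept, Room, Bldg, Title, Instr, Credits; row i has aⱼ where attribute j ∈ Coursei, else bᵢⱼ.
Initial tableau (one row per fragment):
  row 1: b11 a2 b13 a4 a5 a6 b17
  row 2: b21 a2 a3 b24 b25 b26 a7
  row 3: a1 a2 b33 b34 a5 b36 a7
Rows 2 and 3 agree on Credits; apply Credits→Room and equate their Room entries.
No row becomes fully distinguished — the join is lossy.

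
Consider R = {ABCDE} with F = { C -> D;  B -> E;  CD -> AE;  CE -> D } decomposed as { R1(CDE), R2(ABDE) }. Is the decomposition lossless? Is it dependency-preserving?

lossy and not dependency-preserving

Lossless test: (DE)⁺ = {DE}, which is a superkey of neither fragment — lossy.
Dependency preservation: the restricted closure of {CD} across the fragments never reaches {AE}, so CD → AE cannot be enforced without a join — not preserved.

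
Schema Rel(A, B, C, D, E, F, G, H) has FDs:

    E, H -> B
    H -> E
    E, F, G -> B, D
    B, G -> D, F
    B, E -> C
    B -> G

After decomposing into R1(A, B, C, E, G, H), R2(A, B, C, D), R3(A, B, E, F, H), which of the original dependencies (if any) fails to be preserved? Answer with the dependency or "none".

E, F, G -> B, D

Check E, F, G → B, D: no single fragment contains all of {B, D, E, F, G}, and the restricted closure of {E, F, G} across the fragments never reaches {B, D}.
E, H → B is preserved.
H → E is preserved.
B, G → D, F is preserved.
B, E → C is preserved.
B → G is preserved.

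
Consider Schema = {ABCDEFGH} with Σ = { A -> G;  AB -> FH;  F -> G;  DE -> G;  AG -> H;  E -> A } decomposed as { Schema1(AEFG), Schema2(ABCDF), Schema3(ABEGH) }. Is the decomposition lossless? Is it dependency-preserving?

Lossless test (chase): Rows 1 and 2 agree on A; apply A→G and equate their G entries. Rows 2 and 3 agree on AB; apply AB→FH and equate their FH entries. Rows 1 and 2 agree on AG; apply AG→H and equate their H entries. No row becomes fully distinguished — the join is lossy.
Dependency preservation: AB → FH; DE → G are not contained in any single fragment, but the restricted closure of each left-hand side across the fragments still reaches the right-hand side; the remaining FDs each lie inside some fragment. All dependencies are preserved.

lossy but dependency-preserving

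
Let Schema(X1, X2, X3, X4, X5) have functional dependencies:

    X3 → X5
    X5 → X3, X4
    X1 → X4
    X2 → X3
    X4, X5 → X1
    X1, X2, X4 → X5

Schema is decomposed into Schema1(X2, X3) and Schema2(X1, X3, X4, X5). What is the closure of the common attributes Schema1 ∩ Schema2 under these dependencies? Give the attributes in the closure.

Schema1 ∩ Schema2 = {X3}.
X3 → X5 applies, adding X5
X5 → X3, X4 applies, adding X4
X4, X5 → X1 applies, adding X1
Closure: {X1, X3, X4, X5}.

X1, X3, X4, X5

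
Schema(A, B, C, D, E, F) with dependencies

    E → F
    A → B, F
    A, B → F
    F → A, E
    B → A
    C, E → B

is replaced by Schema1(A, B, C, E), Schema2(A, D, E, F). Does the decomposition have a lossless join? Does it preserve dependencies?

lossy but dependency-preserving

Lossless test: (A, E)⁺ = {A, B, E, F}, which is a superkey of neither fragment — lossy.
Dependency preservation: A → B, F; A, B → F are not contained in any single fragment, but the restricted closure of each left-hand side across the fragments still reaches the right-hand side; the remaining FDs each lie inside some fragment. All dependencies are preserved.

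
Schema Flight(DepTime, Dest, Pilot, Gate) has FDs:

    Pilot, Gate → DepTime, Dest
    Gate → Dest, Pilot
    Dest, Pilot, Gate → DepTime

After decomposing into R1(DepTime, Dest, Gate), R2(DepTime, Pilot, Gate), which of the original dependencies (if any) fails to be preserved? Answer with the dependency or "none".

Pilot, Gate → DepTime, Dest: restricted closure across fragments reaches DepTime, Dest.
Gate → Dest, Pilot: restricted closure across fragments reaches Dest, Pilot.
Dest, Pilot, Gate → DepTime: restricted closure across fragments reaches DepTime.
Every dependency is enforceable on the fragments, so the decomposition is dependency-preserving.

none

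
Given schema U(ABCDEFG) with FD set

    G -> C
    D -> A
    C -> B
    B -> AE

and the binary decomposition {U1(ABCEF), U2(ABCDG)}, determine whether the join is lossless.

Common attributes: U1 ∩ U2 = {ABC}.
Closure of {ABC}: B → AE applies, adding E. So (ABC)⁺ = {ABCE}.
The closure contains neither all of U1 = {ABCEF} nor all of U2 = {ABCDG}, so the common attributes are not a superkey of either fragment. The join is lossy.

No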